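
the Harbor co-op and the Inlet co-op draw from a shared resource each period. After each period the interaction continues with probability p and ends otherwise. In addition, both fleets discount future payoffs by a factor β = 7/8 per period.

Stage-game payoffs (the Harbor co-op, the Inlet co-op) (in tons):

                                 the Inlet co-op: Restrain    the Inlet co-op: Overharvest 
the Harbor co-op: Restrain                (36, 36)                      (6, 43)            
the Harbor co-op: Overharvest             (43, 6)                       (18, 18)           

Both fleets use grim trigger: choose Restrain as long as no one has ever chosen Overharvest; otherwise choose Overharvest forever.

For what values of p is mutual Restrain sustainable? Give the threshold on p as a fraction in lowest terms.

8/25

With continuation probability p and discount β, the effective per-period discount factor is βp.
Grim-trigger IC: βp ≥ (43−36)/(43−18) = 7/25.
So p ≥ (7/25)/(7/8) = 8/25.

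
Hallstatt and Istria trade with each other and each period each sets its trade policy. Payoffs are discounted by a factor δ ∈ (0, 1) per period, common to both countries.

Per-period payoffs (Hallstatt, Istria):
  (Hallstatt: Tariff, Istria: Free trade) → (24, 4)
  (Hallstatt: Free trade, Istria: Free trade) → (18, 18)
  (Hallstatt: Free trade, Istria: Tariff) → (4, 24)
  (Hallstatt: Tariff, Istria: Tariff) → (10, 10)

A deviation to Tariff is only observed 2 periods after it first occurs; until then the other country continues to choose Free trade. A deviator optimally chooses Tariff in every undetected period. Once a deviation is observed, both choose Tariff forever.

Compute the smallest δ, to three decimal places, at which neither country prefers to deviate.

0.655

The best deviation is to choose Tariff for all 2 undetected periods, earning 24 each, then 10 forever once detected.
Deviation value: 24(1−δ^2)/(1−δ) + 10δ^2/(1−δ); cooperation value: 18/(1−δ).
IC: 18 ≥ 24(1−δ^2) + 10δ^2 = 24 − 14δ^2.
So δ^2 ≥ 6/14 = 3/7, giving δ ≥ (3/7)^(1/2) ≈ 0.655.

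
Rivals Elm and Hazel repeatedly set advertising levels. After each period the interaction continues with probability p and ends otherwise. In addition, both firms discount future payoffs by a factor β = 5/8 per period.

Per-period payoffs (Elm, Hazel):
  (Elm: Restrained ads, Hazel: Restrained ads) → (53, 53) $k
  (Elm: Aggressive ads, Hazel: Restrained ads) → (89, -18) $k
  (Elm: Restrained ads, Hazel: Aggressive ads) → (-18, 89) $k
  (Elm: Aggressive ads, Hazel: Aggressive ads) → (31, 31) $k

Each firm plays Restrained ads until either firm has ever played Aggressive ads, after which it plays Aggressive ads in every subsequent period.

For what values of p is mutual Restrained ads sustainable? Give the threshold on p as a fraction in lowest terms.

Expected continuation weight on next period's payoff is β·p = 5/8·p, which plays the role of the discount factor.
Cooperation requires 5/8·p ≥ (89−53)/(89−31) = 18/29, hence p ≥ 144/145.

144/145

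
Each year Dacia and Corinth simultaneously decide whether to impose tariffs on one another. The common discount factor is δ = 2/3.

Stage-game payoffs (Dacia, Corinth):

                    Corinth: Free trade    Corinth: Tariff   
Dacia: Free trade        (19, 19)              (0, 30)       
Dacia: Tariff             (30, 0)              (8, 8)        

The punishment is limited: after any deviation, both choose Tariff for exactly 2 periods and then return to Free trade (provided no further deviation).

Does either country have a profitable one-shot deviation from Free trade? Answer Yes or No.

No

IC: δ+…+δ^2 ≥ (30−19)/(19−8) = 1.
At δ = 2/3: partial sum = 1.1111 ≥ 1.0000. Cooperation sustainable.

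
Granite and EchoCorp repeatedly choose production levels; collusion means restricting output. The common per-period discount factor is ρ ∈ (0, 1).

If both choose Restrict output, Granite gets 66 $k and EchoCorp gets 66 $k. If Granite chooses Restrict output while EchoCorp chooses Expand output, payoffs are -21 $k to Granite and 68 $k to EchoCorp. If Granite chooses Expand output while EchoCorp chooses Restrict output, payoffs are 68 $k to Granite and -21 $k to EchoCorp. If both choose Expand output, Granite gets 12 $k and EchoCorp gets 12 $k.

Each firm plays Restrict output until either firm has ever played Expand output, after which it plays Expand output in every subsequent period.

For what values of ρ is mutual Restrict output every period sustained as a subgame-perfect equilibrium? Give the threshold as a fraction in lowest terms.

Under grim trigger the critical discount factor is (T−C)/(T−P) with T = 68, C = 66, P = 12.
ρ* = (68−66)/(68−12) = 2/56 = 1/28.

1/28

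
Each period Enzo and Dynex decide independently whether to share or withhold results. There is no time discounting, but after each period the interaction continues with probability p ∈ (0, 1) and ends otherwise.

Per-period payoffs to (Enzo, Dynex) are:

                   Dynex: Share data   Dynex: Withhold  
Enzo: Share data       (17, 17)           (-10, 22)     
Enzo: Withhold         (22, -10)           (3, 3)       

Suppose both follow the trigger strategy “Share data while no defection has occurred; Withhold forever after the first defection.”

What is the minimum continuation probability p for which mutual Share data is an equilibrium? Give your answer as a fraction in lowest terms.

With no time discounting, the continuation probability p plays the role of the discount factor.
Grim-trigger IC: 17/(1−p) ≥ 22 + 3p/(1−p) ⇒ p ≥ (22−17)/(22−3) = 5/19.

5/19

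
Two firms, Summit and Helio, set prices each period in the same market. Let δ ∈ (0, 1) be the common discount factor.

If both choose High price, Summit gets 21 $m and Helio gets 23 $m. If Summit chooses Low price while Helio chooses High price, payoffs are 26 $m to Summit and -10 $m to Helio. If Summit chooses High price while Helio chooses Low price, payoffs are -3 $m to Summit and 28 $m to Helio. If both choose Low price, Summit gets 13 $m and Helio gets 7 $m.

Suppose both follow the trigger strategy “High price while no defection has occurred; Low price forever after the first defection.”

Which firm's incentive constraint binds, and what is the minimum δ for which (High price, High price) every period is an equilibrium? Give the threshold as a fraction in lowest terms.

Summit's threshold: (26−21)/(26−13) = 5/13.
Helio's threshold: (28−23)/(28−7) = 5/21.
5/13 > 5/21, so Summit binds and δ* = 5/13.

Summit; δ ≥ 5/13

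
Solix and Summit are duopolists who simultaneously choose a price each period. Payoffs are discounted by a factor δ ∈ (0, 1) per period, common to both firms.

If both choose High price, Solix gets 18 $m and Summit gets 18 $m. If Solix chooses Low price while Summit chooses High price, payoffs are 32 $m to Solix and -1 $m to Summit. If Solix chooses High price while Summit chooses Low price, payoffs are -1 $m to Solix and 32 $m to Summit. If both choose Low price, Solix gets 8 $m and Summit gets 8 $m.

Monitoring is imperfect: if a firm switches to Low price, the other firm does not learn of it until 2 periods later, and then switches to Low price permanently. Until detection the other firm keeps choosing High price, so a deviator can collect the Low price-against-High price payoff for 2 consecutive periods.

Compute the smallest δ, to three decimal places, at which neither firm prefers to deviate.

0.764

Deviating for the 2 undetected periods gains 32−18 = 14 per period over cooperation, then loses 18−8 = 10 per period forever once punishment starts.
Gain: 14(1 + δ + … + δ^1); loss: 10·δ^2/(1−δ).
No profitable deviation ⇔ 14(1−δ^2) ≤ 10·δ^2, i.e. δ^2 ≥ 14/(14+10) = 7/12.
Hence δ ≥ (7/12)^(1/2) ≈ 0.764.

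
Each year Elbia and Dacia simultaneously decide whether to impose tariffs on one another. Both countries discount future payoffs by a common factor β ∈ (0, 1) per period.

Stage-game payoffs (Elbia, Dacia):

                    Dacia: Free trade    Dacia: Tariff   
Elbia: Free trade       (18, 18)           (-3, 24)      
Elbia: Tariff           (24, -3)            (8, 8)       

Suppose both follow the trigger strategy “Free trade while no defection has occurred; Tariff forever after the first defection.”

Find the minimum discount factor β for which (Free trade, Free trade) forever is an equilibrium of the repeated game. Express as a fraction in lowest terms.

18/(1−β) ≥ 24 + 8β/(1−β)
18 ≥ 24 − 16β
β ≥ 6/16 = 3/8.

3/8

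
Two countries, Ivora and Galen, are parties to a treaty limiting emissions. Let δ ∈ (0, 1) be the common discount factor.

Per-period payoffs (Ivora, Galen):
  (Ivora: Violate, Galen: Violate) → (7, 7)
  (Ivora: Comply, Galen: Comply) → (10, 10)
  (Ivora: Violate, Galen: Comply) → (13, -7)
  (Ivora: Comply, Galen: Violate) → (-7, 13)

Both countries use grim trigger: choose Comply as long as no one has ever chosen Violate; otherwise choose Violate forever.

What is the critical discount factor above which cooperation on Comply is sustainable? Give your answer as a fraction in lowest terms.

1/2

Cooperation forever yields 10 each period: 10/(1−δ).
Deviating yields 13 once, then 7 forever: 13 + 7δ/(1−δ).
No profitable deviation requires 10/(1−δ) ≥ 13 + 7δ/(1−δ).
Multiplying by (1−δ): 10 ≥ 13(1−δ) + 7δ = 13 − 6δ.
So 6δ ≥ 3, i.e. δ ≥ 3/6 = 1/2.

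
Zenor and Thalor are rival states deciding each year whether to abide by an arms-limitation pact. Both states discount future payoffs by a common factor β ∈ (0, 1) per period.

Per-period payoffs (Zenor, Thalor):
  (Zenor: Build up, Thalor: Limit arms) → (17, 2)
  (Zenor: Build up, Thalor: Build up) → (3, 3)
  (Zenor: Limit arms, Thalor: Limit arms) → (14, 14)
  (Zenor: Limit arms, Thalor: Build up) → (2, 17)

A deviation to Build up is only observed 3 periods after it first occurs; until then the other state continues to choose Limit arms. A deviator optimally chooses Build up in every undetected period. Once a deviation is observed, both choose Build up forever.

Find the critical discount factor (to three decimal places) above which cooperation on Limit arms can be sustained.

0.598

The best deviation is to choose Build up for all 3 undetected periods, earning 17 each, then 3 forever once detected.
Deviation value: 17(1−β^3)/(1−β) + 3β^3/(1−β); cooperation value: 14/(1−β).
IC: 14 ≥ 17(1−β^3) + 3β^3 = 17 − 14β^3.
So β^3 ≥ 3/14, giving β ≥ (3/14)^(1/3) ≈ 0.598.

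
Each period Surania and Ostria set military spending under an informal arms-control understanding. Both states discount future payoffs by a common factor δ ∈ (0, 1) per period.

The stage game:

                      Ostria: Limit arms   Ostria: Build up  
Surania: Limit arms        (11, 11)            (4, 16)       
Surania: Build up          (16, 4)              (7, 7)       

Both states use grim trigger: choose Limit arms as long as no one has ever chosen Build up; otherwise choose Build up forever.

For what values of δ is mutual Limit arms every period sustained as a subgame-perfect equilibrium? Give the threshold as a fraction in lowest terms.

Under grim trigger the critical discount factor is (T−C)/(T−P) with T = 16, C = 11, P = 7.
δ* = (16−11)/(16−7) = 5/9.

5/9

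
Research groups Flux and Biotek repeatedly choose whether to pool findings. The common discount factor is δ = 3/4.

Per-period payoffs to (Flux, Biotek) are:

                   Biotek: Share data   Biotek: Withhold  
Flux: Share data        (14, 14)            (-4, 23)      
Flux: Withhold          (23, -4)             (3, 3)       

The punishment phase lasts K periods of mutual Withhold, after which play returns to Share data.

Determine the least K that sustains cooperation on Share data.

2

Need Σ_{k=1}^{K} δ^k ≥ (23−14)/(14−3) = 0.8182 at δ = 3/4.
At K = 1 the sum is 0.7500 < 0.8182; at K = 2 it is 1.3125 ≥ 0.8182.
So the minimum punishment length is K = 2.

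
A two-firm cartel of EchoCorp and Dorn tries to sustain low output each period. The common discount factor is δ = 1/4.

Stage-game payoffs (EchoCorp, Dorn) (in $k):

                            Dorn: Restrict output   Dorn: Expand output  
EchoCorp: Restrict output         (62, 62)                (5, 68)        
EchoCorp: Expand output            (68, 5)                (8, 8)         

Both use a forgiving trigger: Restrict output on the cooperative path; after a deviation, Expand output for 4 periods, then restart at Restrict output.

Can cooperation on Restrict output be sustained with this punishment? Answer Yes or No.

IC: δ+…+δ^4 ≥ (68−62)/(62−8) = 1/9.
At δ = 1/4: partial sum = 0.3320 ≥ 0.1111. Cooperation sustainable.

Yes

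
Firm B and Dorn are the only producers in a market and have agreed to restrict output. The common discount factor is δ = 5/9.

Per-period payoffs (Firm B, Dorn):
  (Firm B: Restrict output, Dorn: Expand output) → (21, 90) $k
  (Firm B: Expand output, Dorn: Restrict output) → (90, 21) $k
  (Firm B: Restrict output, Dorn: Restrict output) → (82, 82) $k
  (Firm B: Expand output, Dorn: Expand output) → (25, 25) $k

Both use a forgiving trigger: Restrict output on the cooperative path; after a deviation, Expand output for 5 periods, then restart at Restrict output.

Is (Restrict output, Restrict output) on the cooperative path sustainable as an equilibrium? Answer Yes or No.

Yes

A one-shot deviation gives 90 now, then 25 for 5 periods, then back to 82.
Gain from deviating: (90−82) today; loss: (82−25) in each of the next 5 periods.
No-deviation condition: (82−25)(δ+…+δ^5) ≥ 90−82, i.e. δ+…+δ^5 ≥ 8/57.
At δ = 5/9: δ+…+δ^5 = 1.1838 ≥ 0.1404.
So cooperation is sustainable.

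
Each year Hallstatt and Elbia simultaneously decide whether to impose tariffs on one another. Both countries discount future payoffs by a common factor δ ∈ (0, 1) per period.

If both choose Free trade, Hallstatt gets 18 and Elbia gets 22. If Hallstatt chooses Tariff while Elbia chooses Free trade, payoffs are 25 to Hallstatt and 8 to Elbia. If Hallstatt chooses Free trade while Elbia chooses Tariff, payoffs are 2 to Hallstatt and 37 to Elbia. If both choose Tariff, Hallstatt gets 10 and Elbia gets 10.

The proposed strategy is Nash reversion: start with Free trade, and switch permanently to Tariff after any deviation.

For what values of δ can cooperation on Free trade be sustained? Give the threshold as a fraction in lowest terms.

Hallstatt's threshold: (25−18)/(25−10) = 7/15.
Elbia's threshold: (37−22)/(37−10) = 5/9.
7/15 < 5/9, so Elbia binds and δ* = 5/9.

5/9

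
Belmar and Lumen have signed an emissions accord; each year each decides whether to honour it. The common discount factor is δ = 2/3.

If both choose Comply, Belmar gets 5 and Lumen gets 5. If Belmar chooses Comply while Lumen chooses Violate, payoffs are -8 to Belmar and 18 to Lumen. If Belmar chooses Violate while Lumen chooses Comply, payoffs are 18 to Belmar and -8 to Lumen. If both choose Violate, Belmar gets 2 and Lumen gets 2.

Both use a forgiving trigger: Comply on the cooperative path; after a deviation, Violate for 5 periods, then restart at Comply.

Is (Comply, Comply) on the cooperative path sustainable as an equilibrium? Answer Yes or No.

IC: δ+…+δ^5 ≥ (18−5)/(5−2) = 13/3.
At δ = 2/3: partial sum = 1.7366 < 4.3333. Cooperation not sustainable.

No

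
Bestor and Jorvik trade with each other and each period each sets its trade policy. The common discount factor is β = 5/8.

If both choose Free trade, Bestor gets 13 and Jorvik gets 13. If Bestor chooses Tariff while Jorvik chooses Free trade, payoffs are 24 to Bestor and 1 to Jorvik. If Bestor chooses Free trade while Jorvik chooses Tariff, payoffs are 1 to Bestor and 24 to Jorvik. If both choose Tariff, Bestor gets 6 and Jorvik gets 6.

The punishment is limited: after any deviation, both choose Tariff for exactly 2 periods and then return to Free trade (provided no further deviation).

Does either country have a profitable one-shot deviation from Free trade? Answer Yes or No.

A one-shot deviation gives 24 now, then 6 for 2 periods, then back to 13.
Gain from deviating: (24−13) today; loss: (13−6) in each of the next 2 periods.
No-deviation condition: (13−6)(β+…+β^2) ≥ 24−13, i.e. β+…+β^2 ≥ 11/7.
At β = 5/8: β+…+β^2 = 1.0156 < 1.5714.
So cooperation is not sustainable.

Yes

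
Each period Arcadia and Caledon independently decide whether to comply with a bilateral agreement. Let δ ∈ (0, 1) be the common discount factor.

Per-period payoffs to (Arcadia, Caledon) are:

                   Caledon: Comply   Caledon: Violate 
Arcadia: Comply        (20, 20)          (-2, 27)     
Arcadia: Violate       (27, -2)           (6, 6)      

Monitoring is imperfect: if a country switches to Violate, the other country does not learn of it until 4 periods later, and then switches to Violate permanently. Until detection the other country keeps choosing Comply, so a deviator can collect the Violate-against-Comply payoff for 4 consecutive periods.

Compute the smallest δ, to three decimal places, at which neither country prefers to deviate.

0.760

Deviating for the 4 undetected periods gains 27−20 = 7 per period over cooperation, then loses 20−6 = 14 per period forever once punishment starts.
Gain: 7(1 + δ + … + δ^3); loss: 14·δ^4/(1−δ).
No profitable deviation ⇔ 7(1−δ^4) ≤ 14·δ^4, i.e. δ^4 ≥ 7/(7+14) = 1/3.
Hence δ ≥ (1/3)^(1/4) ≈ 0.760.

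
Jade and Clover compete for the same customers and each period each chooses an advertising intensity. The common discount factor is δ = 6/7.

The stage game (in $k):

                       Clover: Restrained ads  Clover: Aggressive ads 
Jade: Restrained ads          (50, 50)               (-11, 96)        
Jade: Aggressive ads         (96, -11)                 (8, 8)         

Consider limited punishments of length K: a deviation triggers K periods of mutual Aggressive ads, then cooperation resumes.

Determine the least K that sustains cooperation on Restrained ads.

No profitable deviation requires (50−8)(δ+…+δ^K) ≥ 96−50, i.e. δ+…+δ^K ≥ 23/21 ≈ 1.0952.
With δ = 6/7, the partial sums are K=1: 0.8571, K=2: 1.5918.
K = 2 is the first length at which the sum reaches 1.0952.

2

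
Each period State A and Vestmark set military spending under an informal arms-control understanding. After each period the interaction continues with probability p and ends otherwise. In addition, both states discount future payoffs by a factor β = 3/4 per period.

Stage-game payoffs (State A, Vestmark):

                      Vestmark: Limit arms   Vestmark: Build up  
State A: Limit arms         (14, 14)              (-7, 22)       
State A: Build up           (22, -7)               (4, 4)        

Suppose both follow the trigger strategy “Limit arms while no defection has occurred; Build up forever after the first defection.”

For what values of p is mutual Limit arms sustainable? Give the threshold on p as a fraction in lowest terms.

With continuation probability p and discount β, the effective per-period discount factor is βp.
Grim-trigger IC: βp ≥ (22−14)/(22−4) = 4/9.
So p ≥ (4/9)/(3/4) = 16/27.

16/27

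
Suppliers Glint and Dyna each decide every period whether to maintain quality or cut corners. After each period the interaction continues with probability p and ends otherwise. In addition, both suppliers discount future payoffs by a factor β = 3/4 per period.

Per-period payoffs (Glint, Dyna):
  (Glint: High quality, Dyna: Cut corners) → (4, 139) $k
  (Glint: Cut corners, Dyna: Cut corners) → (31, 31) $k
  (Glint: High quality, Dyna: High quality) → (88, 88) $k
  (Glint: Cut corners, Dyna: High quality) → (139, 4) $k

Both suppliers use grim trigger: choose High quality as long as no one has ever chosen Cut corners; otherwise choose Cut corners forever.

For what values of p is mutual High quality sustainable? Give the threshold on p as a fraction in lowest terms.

17/27

Expected continuation weight on next period's payoff is β·p = 3/4·p, which plays the role of the discount factor.
Cooperation requires 3/4·p ≥ (139−88)/(139−31) = 17/36, hence p ≥ 17/27.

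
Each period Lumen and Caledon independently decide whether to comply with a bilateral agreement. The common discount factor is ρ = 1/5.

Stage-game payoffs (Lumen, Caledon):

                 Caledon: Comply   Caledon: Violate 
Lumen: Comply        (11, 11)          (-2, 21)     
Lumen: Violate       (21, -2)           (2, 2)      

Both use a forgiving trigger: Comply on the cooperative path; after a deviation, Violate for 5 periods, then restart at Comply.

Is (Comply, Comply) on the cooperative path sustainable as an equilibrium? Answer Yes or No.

A one-shot deviation gives 21 now, then 2 for 5 periods, then back to 11.
Gain from deviating: (21−11) today; loss: (11−2) in each of the next 5 periods.
No-deviation condition: (11−2)(ρ+…+ρ^5) ≥ 21−11, i.e. ρ+…+ρ^5 ≥ 10/9.
At ρ = 1/5: ρ+…+ρ^5 = 0.2499 < 1.1111.
So cooperation is not sustainable.

No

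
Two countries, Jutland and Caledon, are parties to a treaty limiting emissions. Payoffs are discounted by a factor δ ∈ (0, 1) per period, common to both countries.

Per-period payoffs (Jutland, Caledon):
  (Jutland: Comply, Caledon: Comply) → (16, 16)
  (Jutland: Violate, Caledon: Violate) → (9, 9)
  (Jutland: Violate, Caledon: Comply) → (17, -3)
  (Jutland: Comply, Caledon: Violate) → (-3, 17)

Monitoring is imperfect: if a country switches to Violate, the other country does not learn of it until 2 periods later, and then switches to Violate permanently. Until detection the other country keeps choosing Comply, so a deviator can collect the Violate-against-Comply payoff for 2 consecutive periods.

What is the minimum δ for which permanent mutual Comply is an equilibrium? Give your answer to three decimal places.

A deviator earns 17 for 2 periods, then 9 forever; cooperating earns 16 forever. Multiplying the IC by (1−δ):
16 ≥ 17(1−δ^2) + 9δ^2, so 8·δ^2 ≥ 1 and δ^2 ≥ 1/8.
δ ≥ (1/8)^(1/2) ≈ 0.354.

0.354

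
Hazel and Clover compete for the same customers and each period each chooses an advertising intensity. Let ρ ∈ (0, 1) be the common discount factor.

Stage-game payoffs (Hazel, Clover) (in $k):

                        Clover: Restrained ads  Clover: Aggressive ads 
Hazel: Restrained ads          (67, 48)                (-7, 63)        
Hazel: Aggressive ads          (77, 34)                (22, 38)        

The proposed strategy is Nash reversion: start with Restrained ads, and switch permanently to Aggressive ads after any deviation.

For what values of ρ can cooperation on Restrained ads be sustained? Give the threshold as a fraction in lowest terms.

3/5

Hazel's threshold: (77−67)/(77−22) = 2/11.
Clover's threshold: (63−48)/(63−38) = 3/5.
2/11 < 3/5, so Clover binds and ρ* = 3/5.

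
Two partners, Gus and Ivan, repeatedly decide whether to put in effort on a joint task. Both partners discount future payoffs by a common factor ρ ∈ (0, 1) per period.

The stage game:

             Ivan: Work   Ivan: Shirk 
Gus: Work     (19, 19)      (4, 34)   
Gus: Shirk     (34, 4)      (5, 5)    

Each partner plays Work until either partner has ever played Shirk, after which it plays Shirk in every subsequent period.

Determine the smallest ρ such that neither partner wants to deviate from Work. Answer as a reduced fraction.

Under grim trigger the critical discount factor is (T−C)/(T−P) with T = 34, C = 19, P = 5.
ρ* = (34−19)/(34−5) = 15/29.

15/29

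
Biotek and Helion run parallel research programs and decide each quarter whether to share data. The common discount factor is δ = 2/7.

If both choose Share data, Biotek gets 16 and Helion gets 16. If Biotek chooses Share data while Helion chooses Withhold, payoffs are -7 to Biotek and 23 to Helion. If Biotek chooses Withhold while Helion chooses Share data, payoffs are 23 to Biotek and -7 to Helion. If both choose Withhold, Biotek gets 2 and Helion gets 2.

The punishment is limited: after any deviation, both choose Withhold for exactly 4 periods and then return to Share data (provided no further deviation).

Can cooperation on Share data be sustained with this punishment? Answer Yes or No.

A one-shot deviation gives 23 now, then 2 for 4 periods, then back to 16.
Gain from deviating: (23−16) today; loss: (16−2) in each of the next 4 periods.
No-deviation condition: (16−2)(δ+…+δ^4) ≥ 23−16, i.e. δ+…+δ^4 ≥ 1/2.
At δ = 2/7: δ+…+δ^4 = 0.3973 < 0.5000.
So cooperation is not sustainable.

No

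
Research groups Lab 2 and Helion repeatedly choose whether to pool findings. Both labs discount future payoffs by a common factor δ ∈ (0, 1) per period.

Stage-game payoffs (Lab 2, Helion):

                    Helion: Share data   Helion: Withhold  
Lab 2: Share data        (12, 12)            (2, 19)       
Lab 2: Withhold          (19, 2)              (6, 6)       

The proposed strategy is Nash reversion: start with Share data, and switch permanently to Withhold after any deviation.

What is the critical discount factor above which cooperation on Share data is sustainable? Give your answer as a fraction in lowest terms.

Cooperation forever yields 12 each period: 12/(1−δ).
Deviating yields 19 once, then 6 forever: 19 + 6δ/(1−δ).
No profitable deviation requires 12/(1−δ) ≥ 19 + 6δ/(1−δ).
Multiplying by (1−δ): 12 ≥ 19(1−δ) + 6δ = 19 − 13δ.
So 13δ ≥ 7, i.e. δ ≥ 7/13.

7/13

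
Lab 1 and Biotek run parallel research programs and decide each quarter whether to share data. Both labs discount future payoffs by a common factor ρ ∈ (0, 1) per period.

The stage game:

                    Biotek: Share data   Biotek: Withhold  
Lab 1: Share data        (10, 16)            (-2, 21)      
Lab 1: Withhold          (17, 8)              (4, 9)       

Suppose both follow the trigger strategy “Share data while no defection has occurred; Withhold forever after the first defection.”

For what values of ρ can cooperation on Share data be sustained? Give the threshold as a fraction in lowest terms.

7/13

Lab 1's threshold: (17−10)/(17−4) = 7/13.
Biotek's threshold: (21−16)/(21−9) = 5/12.
7/13 > 5/12, so Lab 1 binds and ρ* = 7/13.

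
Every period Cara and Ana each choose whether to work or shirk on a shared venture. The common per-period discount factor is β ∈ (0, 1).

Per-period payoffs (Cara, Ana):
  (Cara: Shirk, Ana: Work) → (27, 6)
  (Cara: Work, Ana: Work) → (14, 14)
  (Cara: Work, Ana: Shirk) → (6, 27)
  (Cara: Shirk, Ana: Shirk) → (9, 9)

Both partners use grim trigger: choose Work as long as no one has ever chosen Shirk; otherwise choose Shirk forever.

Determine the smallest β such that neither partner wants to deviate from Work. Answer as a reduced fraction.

13/18

14/(1−β) ≥ 27 + 9β/(1−β)
14 ≥ 27 − 18β
β ≥ 13/18.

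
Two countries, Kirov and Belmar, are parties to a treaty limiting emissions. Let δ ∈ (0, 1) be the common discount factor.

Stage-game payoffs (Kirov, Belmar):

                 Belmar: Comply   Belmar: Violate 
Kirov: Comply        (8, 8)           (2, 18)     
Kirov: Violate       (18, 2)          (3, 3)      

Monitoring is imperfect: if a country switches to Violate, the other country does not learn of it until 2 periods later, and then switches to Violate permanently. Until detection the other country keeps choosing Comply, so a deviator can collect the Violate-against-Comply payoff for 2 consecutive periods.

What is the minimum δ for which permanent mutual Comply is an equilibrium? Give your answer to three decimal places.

0.816

Deviating for the 2 undetected periods gains 18−8 = 10 per period over cooperation, then loses 8−3 = 5 per period forever once punishment starts.
Gain: 10(1 + δ + … + δ^1); loss: 5·δ^2/(1−δ).
No profitable deviation ⇔ 10(1−δ^2) ≤ 5·δ^2, i.e. δ^2 ≥ 10/(10+5) = 2/3.
Hence δ ≥ (2/3)^(1/2) ≈ 0.816.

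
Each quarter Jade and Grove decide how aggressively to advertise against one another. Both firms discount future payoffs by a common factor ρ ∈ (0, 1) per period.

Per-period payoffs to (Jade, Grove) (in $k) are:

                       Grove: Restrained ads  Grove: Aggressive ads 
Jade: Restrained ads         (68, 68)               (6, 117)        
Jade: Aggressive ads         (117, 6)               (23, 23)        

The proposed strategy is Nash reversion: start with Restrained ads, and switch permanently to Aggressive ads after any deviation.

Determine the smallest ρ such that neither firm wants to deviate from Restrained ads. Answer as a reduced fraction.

68/(1−ρ) ≥ 117 + 23ρ/(1−ρ)
68 ≥ 117 − 94ρ
ρ ≥ 49/94.

49/94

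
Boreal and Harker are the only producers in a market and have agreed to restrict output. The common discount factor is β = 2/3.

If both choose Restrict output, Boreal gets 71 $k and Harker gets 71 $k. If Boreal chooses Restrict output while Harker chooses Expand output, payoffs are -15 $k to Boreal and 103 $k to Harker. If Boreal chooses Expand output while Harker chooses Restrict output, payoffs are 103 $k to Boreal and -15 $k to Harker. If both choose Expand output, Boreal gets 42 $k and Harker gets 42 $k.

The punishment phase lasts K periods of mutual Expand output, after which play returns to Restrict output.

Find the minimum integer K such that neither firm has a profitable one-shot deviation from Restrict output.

2

Need Σ_{k=1}^{K} β^k ≥ (103−71)/(71−42) = 1.1034 at β = 2/3.
At K = 1 the sum is 0.6667 < 1.1034; at K = 2 it is 1.1111 ≥ 1.1034.
So the minimum punishment length is K = 2.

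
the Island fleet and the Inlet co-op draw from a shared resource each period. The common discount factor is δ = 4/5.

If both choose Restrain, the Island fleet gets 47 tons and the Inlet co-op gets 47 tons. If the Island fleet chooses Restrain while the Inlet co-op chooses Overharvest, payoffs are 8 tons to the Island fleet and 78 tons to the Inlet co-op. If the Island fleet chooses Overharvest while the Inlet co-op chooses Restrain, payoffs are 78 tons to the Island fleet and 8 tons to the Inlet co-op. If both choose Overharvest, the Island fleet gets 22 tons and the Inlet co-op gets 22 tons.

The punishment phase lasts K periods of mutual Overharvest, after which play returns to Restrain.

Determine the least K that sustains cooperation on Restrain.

2

No profitable deviation requires (47−22)(δ+…+δ^K) ≥ 78−47, i.e. δ+…+δ^K ≥ 31/25 ≈ 1.2400.
With δ = 4/5, the partial sums are K=1: 0.8000, K=2: 1.4400.
K = 2 is the first length at which the sum reaches 1.2400.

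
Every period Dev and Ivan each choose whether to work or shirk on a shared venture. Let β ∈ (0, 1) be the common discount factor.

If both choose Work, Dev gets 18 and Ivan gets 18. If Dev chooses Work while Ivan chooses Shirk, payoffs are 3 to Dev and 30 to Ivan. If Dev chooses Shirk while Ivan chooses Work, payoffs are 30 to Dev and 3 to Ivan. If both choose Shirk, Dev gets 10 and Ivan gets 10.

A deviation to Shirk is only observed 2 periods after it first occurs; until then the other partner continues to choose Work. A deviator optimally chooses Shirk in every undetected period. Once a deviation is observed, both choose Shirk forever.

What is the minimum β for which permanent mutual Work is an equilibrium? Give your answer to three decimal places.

0.775

Deviating for the 2 undetected periods gains 30−18 = 12 per period over cooperation, then loses 18−10 = 8 per period forever once punishment starts.
Gain: 12(1 + β + … + β^1); loss: 8·β^2/(1−β).
No profitable deviation ⇔ 12(1−β^2) ≤ 8·β^2, i.e. β^2 ≥ 12/(12+8) = 3/5.
Hence β ≥ (3/5)^(1/2) ≈ 0.775.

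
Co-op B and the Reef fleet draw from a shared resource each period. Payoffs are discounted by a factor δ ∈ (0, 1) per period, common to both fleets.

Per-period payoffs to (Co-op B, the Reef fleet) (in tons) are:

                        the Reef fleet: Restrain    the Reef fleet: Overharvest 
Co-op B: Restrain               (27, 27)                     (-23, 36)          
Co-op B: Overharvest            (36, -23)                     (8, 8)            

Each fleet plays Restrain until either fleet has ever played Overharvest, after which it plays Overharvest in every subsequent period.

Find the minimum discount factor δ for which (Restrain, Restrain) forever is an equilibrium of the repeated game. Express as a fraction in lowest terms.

9/28

Under grim trigger the critical discount factor is (T−C)/(T−P) with T = 36, C = 27, P = 8.
δ* = (36−27)/(36−8) = 9/28.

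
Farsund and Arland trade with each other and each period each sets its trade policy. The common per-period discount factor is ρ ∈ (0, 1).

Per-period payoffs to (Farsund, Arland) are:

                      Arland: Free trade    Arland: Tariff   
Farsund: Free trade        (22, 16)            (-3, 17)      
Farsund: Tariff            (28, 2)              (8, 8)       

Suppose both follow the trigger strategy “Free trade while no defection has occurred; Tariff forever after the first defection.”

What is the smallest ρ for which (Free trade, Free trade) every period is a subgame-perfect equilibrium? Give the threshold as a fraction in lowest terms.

Farsund: cooperation gives 22 each period; deviation gives 28 once then 8 forever.
  22/(1−ρ) ≥ 28 + 8ρ/(1−ρ) ⇒ ρ ≥ 6/20 = 3/10.
Arland: cooperation gives 16 each period; deviation gives 17 once then 8 forever.
  ρ ≥ 1/9.
Both must hold, so the binding constraint is Farsund's: ρ ≥ 3/10.

3/10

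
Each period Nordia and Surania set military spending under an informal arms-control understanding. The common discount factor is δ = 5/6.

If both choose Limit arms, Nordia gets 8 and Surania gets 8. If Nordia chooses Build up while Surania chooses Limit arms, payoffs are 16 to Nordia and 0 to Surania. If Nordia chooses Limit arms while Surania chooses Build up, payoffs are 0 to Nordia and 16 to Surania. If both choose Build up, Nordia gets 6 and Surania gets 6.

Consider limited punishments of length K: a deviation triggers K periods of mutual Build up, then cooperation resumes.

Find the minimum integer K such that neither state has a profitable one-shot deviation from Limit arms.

IC: δ(1−δ^K)/(1−δ) ≥ (16−8)/(8−6) = 4.
With δ = 5/6: need 1 − δ^K ≥ 4·(1−5/6)/(5/6), i.e. δ^K ≤ 0.2000.
Since (5/6)^8 = 0.2326 and (5/6)^9 = 0.1938, the smallest such K is 9.

9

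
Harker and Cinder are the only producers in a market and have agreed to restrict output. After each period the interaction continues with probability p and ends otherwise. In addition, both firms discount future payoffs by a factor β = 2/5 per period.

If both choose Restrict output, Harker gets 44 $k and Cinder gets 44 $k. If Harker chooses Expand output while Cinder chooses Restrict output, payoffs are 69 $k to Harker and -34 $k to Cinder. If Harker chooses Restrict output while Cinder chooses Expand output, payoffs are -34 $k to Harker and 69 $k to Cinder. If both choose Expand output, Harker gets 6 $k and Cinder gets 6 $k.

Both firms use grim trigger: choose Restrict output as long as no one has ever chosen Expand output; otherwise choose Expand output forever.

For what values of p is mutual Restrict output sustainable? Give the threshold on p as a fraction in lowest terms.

With continuation probability p and discount β, the effective per-period discount factor is βp.
Grim-trigger IC: βp ≥ (69−44)/(69−6) = 25/63.
So p ≥ (25/63)/(2/5) = 125/126.

125/126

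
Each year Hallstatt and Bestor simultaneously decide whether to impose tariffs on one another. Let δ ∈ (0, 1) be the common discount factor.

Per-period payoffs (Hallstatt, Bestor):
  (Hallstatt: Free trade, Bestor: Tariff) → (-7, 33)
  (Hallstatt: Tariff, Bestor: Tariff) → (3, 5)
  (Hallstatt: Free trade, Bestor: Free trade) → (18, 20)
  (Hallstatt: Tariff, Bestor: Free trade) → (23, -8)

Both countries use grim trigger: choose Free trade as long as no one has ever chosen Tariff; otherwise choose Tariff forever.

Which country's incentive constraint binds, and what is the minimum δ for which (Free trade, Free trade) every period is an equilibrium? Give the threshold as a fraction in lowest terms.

Hallstatt: cooperation gives 18 each period; deviation gives 23 once then 3 forever.
  18/(1−δ) ≥ 23 + 3δ/(1−δ) ⇒ δ ≥ 5/20 = 1/4.
Bestor: cooperation gives 20 each period; deviation gives 33 once then 5 forever.
  δ ≥ 13/28.
Both must hold, so the binding constraint is Bestor's: δ ≥ 13/28.

Bestor; δ ≥ 13/28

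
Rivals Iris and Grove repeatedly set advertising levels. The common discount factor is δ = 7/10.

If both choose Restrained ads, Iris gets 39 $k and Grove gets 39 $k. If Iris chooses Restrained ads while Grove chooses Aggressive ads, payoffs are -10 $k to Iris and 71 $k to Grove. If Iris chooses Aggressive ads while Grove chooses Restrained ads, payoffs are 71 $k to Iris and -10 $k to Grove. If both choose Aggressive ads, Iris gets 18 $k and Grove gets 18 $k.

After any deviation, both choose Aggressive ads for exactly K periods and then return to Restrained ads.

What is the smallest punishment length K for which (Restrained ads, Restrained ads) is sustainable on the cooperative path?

3

Need Σ_{k=1}^{K} δ^k ≥ (71−39)/(39−18) = 1.5238 at δ = 7/10.
At K = 2 the sum is 1.1900 < 1.5238; at K = 3 it is 1.5330 ≥ 1.5238.
So the minimum punishment length is K = 3.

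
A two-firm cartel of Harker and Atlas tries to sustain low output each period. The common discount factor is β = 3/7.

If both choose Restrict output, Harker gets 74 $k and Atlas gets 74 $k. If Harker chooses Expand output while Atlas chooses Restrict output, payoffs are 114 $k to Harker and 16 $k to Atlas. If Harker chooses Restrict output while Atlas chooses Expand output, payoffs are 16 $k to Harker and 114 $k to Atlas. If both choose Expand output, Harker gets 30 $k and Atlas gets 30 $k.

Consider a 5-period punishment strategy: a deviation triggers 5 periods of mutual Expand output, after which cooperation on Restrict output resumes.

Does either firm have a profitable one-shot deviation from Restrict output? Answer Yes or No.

Yes

A one-shot deviation gives 114 now, then 30 for 5 periods, then back to 74.
Gain from deviating: (114−74) today; loss: (74−30) in each of the next 5 periods.
No-deviation condition: (74−30)(β+…+β^5) ≥ 114−74, i.e. β+…+β^5 ≥ 10/11.
At β = 3/7: β+…+β^5 = 0.7392 < 0.9091.
So cooperation is not sustainable.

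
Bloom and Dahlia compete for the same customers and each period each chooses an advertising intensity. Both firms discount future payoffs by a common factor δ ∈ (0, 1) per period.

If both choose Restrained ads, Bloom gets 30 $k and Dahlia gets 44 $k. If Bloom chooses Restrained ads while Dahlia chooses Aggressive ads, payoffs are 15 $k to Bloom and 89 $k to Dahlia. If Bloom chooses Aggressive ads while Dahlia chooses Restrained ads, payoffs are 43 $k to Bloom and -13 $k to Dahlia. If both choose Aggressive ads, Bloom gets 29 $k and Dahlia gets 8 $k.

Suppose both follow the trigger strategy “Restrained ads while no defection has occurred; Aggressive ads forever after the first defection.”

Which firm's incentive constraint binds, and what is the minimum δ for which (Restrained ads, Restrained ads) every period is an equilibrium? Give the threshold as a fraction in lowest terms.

For Bloom: deviation gain 43−30 = 13, per-period punishment loss 30−29 = 1. IC gives δ ≥ 13/14.
For Dahlia: gain 45, loss 36 per period, so δ ≥ 45/81 = 5/9.
The tighter constraint is Bloom's, so cooperation needs δ ≥ 13/14.

Bloom; δ ≥ 13/14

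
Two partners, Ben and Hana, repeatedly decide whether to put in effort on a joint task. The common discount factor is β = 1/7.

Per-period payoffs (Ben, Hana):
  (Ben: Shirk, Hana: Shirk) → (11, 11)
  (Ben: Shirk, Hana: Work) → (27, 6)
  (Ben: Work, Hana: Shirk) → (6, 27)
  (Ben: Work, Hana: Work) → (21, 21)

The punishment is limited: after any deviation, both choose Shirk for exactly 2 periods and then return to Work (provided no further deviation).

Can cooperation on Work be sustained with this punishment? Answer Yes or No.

Comparing payoff streams over the 3 periods until play realigns: cooperate → 21(1+β+…+β^2); deviate → 27 + 11(β+…+β^2).
Cooperation is sustained iff (21−11)(β+…+β^2) ≥ 27−21.
β+…+β^2 = 1/7·(1−(1/7)^2)/(1−1/7) = 0.1633, and (27−21)/(21−11) = 0.6000.
0.1633 < 0.6000, so cooperation is not sustainable.

No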